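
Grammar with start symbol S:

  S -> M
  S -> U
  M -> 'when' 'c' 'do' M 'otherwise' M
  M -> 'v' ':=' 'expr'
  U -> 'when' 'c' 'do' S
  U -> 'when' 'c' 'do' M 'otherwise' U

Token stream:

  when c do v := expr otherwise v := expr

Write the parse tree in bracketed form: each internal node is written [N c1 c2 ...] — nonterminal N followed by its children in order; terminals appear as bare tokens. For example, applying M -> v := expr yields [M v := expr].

S
M
when c do M otherwise M
when c do v := expr otherwise M
when c do v := expr otherwise v := expr

[S [M when c do [M v := expr] otherwise [M v := expr]]]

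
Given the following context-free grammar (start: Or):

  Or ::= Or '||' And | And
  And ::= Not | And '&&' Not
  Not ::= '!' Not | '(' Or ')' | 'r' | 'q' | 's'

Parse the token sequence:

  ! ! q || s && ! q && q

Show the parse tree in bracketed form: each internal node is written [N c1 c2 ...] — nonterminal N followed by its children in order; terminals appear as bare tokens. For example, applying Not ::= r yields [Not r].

Or
Or || And
And || And
Not || And
! Not || And
! ! Not || And
! ! q || And
! ! q || And && Not
! ! q || And && Not && Not
! ! q || Not && Not && Not
! ! q || s && Not && Not
! ! q || s && ! Not && Not
! ! q || s && ! q && Not
! ! q || s && ! q && q

[Or [Or [And [Not ! [Not ! [Not q]]]]] || [And [And [And [Not s]] && [Not ! [Not q]]] && [Not q]]]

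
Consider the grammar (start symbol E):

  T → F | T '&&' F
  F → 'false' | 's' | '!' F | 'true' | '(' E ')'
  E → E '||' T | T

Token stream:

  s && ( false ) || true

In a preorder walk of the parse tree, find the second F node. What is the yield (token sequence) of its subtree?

( false )

[E [E [T [T [F s]] && [F ( [E [T [F false]]] )]]] || [T [F true]]]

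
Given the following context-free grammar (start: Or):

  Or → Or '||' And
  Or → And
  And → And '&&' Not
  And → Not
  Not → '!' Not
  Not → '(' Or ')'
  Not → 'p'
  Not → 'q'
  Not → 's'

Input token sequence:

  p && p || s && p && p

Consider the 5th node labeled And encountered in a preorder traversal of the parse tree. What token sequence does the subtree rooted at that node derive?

[Or [Or [And [And [Not p]] && [Not p]]] || [And [And [And [Not s]] && [Not p]] && [Not p]]]

s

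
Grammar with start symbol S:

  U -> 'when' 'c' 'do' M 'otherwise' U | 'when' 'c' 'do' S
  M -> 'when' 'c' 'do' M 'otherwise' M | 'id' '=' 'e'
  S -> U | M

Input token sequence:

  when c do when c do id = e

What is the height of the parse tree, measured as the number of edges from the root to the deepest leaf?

[S [U when c do [S [U when c do [S [M id = e]]]]]]

6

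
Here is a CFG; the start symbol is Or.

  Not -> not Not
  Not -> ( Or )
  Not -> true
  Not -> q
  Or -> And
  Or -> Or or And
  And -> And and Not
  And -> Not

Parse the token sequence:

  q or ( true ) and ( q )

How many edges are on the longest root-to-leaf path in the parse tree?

7

[Or [Or [And [Not q]]] or [And [And [Not ( [Or [And [Not true]]] )]] and [Not ( [Or [And [Not q]]] )]]]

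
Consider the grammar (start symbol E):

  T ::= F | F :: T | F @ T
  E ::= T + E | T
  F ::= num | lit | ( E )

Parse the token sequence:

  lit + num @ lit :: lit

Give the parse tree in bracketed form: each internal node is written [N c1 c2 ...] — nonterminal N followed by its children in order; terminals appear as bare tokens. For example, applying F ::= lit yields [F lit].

[E [T [F lit]] + [E [T [F num] @ [T [F lit] :: [T [F lit]]]]]]

E
T + E
F + E
lit + E
lit + T
lit + F @ T
lit + num @ T
lit + num @ F :: T
lit + num @ lit :: T
lit + num @ lit :: F
lit + num @ lit :: lit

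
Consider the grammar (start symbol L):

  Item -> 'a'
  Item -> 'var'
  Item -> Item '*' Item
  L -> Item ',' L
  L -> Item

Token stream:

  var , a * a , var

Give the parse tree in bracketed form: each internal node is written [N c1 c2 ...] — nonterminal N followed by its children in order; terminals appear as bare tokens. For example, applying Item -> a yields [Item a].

[L [Item var] , [L [Item [Item a] * [Item a]] , [L [Item var]]]]

L
Item , L
var , L
var , Item , L
var , Item * Item , L
var , a * Item , L
var , a * a , L
var , a * a , Item
var , a * a , var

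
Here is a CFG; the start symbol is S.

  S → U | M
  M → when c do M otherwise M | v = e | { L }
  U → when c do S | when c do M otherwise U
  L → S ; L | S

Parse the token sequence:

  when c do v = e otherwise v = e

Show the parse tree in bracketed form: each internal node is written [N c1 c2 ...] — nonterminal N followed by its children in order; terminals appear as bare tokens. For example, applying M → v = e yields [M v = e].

S
M
when c do M otherwise M
when c do v = e otherwise M
when c do v = e otherwise v = e

[S [M when c do [M v = e] otherwise [M v = e]]]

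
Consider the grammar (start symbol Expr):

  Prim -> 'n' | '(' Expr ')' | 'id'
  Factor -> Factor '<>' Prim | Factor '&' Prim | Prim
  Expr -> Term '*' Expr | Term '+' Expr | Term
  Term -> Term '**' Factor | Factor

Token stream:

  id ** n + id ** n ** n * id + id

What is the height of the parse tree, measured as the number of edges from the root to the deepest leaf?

[Expr [Term [Term [Factor [Prim id]]] ** [Factor [Prim n]]] + [Expr [Term [Term [Term [Factor [Prim id]]] ** [Factor [Prim n]]] ** [Factor [Prim n]]] * [Expr [Term [Factor [Prim id]]] + [Expr [Term [Factor [Prim id]]]]]]]

7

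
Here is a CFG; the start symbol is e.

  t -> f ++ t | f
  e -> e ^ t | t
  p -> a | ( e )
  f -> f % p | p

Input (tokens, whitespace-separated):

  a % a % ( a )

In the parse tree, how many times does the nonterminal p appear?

4

[e [t [f [f [f [p a]] % [p a]] % [p ( [e [t [f [p a]]]] )]]]]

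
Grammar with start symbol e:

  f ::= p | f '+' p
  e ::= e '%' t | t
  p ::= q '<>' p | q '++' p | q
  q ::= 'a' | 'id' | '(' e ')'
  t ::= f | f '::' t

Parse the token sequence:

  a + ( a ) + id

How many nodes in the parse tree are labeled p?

[e [t [f [f [f [p [q a]]] + [p [q ( [e [t [f [p [q a]]]]] )]]] + [p [q id]]]]]

4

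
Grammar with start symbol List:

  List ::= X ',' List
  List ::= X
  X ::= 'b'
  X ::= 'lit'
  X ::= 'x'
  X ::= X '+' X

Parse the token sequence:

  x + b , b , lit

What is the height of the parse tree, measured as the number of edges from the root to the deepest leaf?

[List [X [X x] + [X b]] , [List [X b] , [List [X lit]]]]

4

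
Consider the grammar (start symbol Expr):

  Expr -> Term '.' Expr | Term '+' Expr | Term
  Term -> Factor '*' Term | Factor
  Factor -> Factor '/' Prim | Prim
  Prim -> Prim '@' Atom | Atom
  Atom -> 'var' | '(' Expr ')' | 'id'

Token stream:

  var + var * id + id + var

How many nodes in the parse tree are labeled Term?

5

[Expr [Term [Factor [Prim [Atom var]]]] + [Expr [Term [Factor [Prim [Atom var]]] * [Term [Factor [Prim [Atom id]]]]] + [Expr [Term [Factor [Prim [Atom id]]]] + [Expr [Term [Factor [Prim [Atom var]]]]]]]]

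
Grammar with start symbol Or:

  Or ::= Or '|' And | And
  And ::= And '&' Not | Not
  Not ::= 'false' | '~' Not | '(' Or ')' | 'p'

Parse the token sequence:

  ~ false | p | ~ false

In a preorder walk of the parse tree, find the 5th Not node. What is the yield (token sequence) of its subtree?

[Or [Or [Or [And [Not ~ [Not false]]]] | [And [Not p]]] | [And [Not ~ [Not false]]]]

false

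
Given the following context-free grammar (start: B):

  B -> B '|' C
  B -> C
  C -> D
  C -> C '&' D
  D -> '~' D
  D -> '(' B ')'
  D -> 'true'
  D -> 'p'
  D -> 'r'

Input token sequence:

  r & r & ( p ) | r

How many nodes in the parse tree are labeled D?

5

[B [B [C [C [C [D r]] & [D r]] & [D ( [B [C [D p]]] )]]] | [C [D r]]]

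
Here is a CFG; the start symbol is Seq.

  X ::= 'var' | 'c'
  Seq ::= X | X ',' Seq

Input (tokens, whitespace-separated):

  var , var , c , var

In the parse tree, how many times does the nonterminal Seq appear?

4

[Seq [X var] , [Seq [X var] , [Seq [X c] , [Seq [X var]]]]]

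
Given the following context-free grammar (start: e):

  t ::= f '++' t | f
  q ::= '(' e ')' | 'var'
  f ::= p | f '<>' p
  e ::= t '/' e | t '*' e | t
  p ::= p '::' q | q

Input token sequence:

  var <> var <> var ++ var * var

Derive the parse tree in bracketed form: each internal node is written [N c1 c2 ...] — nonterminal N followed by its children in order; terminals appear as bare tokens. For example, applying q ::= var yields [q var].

e
t * e
f ++ t * e
f <> p ++ t * e
f <> p <> p ++ t * e
p <> p <> p ++ t * e
q <> p <> p ++ t * e
var <> p <> p ++ t * e
var <> q <> p ++ t * e
var <> var <> p ++ t * e
var <> var <> q ++ t * e
var <> var <> var ++ t * e
var <> var <> var ++ f * e
var <> var <> var ++ p * e
var <> var <> var ++ q * e
var <> var <> var ++ var * e
var <> var <> var ++ var * t
var <> var <> var ++ var * f
var <> var <> var ++ var * p
var <> var <> var ++ var * q
var <> var <> var ++ var * var

[e [t [f [f [f [p [q var]]] <> [p [q var]]] <> [p [q var]]] ++ [t [f [p [q var]]]]] * [e [t [f [p [q var]]]]]]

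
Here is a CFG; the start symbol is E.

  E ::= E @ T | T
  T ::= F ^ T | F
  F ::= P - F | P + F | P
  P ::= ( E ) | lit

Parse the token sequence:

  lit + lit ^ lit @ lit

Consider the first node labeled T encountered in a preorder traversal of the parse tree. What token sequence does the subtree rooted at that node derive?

lit + lit ^ lit

[E [E [T [F [P lit] + [F [P lit]]] ^ [T [F [P lit]]]]] @ [T [F [P lit]]]]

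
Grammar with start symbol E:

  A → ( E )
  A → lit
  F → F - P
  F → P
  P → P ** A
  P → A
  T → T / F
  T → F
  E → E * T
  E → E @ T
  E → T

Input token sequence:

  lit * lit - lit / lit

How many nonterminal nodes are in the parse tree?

[E [E [T [F [P [A lit]]]]] * [T [T [F [F [P [A lit]]] - [P [A lit]]]] / [F [P [A lit]]]]]

17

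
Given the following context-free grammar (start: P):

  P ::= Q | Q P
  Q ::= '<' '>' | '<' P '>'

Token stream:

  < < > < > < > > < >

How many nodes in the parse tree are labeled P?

[P [Q < [P [Q < >] [P [Q < >] [P [Q < >]]]] >] [P [Q < >]]]

5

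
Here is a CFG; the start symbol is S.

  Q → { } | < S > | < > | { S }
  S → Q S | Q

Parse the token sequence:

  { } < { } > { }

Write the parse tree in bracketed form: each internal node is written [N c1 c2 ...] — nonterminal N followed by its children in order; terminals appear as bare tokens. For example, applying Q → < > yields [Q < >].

S
Q S
{ } S
{ } Q S
{ } < S > S
{ } < Q > S
{ } < { } > S
{ } < { } > Q
{ } < { } > { }

[S [Q { }] [S [Q < [S [Q { }]] >] [S [Q { }]]]]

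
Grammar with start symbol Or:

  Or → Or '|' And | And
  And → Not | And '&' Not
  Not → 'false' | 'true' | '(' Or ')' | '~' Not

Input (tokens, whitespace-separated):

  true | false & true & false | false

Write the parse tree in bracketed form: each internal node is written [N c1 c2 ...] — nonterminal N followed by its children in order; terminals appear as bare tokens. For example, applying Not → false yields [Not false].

Or
Or | And
Or | And | And
And | And | And
Not | And | And
true | And | And
true | And & Not | And
true | And & Not & Not | And
true | Not & Not & Not | And
true | false & Not & Not | And
true | false & true & Not | And
true | false & true & false | And
true | false & true & false | Not
true | false & true & false | false

[Or [Or [Or [And [Not true]]] | [And [And [And [Not false]] & [Not true]] & [Not false]]] | [And [Not false]]]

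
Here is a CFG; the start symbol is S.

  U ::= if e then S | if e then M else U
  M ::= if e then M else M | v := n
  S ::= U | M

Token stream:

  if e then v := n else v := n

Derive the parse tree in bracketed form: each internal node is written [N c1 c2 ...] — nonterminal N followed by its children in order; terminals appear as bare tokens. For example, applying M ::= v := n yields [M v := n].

[S [M if e then [M v := n] else [M v := n]]]

S
M
if e then M else M
if e then v := n else M
if e then v := n else v := n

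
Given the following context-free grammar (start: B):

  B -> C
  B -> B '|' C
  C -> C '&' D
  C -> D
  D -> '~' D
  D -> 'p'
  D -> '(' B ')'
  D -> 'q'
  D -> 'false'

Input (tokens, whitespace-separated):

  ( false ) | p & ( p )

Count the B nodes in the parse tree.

4

[B [B [C [D ( [B [C [D false]]] )]]] | [C [C [D p]] & [D ( [B [C [D p]]] )]]]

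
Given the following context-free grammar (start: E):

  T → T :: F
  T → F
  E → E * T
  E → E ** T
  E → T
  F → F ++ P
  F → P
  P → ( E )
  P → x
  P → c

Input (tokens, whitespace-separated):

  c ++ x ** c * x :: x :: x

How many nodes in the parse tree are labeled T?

5

[E [E [E [T [F [F [P c]] ++ [P x]]]] ** [T [F [P c]]]] * [T [T [T [F [P x]]] :: [F [P x]]] :: [F [P x]]]]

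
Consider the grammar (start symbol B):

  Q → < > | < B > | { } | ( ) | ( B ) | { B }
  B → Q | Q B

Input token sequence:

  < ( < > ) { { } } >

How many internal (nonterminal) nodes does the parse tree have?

10

[B [Q < [B [Q ( [B [Q < >]] )] [B [Q { [B [Q { }]] }]]] >]]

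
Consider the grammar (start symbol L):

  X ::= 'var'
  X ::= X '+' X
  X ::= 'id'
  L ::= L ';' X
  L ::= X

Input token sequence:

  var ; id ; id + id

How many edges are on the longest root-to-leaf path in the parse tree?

4

[L [L [L [X var]] ; [X id]] ; [X [X id] + [X id]]]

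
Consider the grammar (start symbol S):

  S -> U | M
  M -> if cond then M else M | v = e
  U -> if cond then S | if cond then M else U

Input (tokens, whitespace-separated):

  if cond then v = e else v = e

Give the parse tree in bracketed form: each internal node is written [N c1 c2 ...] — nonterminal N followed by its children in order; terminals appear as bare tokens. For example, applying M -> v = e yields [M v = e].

S
M
if cond then M else M
if cond then v = e else M
if cond then v = e else v = e

[S [M if cond then [M v = e] else [M v = e]]]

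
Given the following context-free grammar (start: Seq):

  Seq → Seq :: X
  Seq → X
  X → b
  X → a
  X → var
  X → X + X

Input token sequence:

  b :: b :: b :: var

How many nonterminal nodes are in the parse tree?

8

[Seq [Seq [Seq [Seq [X b]] :: [X b]] :: [X b]] :: [X var]]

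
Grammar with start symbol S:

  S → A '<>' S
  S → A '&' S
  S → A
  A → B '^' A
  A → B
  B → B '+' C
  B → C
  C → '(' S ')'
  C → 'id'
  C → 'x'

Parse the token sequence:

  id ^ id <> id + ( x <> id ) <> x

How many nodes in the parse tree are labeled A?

6

[S [A [B [C id]] ^ [A [B [C id]]]] <> [S [A [B [B [C id]] + [C ( [S [A [B [C x]]] <> [S [A [B [C id]]]]] )]]] <> [S [A [B [C x]]]]]]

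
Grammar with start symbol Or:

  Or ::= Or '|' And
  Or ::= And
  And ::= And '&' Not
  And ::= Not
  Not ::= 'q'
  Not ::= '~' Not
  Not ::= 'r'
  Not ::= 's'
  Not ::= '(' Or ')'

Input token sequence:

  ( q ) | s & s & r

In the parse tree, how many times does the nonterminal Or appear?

[Or [Or [And [Not ( [Or [And [Not q]]] )]]] | [And [And [And [Not s]] & [Not s]] & [Not r]]]

3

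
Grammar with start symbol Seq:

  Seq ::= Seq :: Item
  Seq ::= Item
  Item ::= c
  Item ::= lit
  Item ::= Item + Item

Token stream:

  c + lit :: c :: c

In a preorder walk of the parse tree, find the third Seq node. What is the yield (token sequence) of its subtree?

c + lit

[Seq [Seq [Seq [Item [Item c] + [Item lit]]] :: [Item c]] :: [Item c]]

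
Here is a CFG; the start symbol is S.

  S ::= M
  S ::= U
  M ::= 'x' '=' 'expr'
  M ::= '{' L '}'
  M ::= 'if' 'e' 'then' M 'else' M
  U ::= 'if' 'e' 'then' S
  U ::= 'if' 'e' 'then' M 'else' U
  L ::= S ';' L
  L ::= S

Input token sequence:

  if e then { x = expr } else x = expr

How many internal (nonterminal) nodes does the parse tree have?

[S [M if e then [M { [L [S [M x = expr]]] }] else [M x = expr]]]

7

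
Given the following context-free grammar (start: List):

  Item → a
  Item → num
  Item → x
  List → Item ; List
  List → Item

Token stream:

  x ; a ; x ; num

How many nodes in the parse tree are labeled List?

[List [Item x] ; [List [Item a] ; [List [Item x] ; [List [Item num]]]]]

4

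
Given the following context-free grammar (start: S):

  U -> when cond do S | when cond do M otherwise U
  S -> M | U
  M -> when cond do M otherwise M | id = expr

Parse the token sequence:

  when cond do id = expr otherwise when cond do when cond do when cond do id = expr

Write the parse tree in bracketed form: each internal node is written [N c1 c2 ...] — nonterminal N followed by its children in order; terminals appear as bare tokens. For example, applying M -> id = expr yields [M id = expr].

S
U
when cond do M otherwise U
when cond do id = expr otherwise U
when cond do id = expr otherwise when cond do S
when cond do id = expr otherwise when cond do U
when cond do id = expr otherwise when cond do when cond do S
when cond do id = expr otherwise when cond do when cond do U
when cond do id = expr otherwise when cond do when cond do when cond do S
when cond do id = expr otherwise when cond do when cond do when cond do M
when cond do id = expr otherwise when cond do when cond do when cond do id = expr

[S [U when cond do [M id = expr] otherwise [U when cond do [S [U when cond do [S [U when cond do [S [M id = expr]]]]]]]]]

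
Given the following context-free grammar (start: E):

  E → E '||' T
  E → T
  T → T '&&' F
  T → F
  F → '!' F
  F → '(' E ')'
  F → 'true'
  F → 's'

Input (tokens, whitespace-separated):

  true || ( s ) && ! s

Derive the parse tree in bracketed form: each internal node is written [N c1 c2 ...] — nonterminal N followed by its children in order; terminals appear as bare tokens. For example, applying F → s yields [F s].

E
E || T
T || T
F || T
true || T
true || T && F
true || F && F
true || ( E ) && F
true || ( T ) && F
true || ( F ) && F
true || ( s ) && F
true || ( s ) && ! F
true || ( s ) && ! s

[E [E [T [F true]]] || [T [T [F ( [E [T [F s]]] )]] && [F ! [F s]]]]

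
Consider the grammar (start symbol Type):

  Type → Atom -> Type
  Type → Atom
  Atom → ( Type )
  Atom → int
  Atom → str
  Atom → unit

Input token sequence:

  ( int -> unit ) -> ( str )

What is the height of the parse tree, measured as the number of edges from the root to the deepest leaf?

[Type [Atom ( [Type [Atom int] -> [Type [Atom unit]]] )] -> [Type [Atom ( [Type [Atom str]] )]]]

5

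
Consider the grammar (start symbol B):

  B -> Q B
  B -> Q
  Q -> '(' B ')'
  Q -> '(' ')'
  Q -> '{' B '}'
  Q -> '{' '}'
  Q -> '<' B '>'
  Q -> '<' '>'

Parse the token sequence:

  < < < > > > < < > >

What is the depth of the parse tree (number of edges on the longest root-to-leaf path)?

[B [Q < [B [Q < [B [Q < >]] >]] >] [B [Q < [B [Q < >]] >]]]

6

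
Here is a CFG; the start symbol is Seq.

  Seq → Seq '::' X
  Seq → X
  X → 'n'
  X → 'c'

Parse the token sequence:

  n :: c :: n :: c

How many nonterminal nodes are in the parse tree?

[Seq [Seq [Seq [Seq [X n]] :: [X c]] :: [X n]] :: [X c]]

8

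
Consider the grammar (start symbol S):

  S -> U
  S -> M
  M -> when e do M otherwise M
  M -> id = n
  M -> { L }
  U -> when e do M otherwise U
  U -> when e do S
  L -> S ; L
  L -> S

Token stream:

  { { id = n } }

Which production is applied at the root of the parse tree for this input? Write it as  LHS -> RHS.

S -> M

[S [M { [L [S [M { [L [S [M id = n]]] }]]] }]]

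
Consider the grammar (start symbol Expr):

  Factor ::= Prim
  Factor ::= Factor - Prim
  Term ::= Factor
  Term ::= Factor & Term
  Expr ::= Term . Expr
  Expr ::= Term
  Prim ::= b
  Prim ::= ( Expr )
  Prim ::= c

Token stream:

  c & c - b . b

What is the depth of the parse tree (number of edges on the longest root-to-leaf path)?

6

[Expr [Term [Factor [Prim c]] & [Term [Factor [Factor [Prim c]] - [Prim b]]]] . [Expr [Term [Factor [Prim b]]]]]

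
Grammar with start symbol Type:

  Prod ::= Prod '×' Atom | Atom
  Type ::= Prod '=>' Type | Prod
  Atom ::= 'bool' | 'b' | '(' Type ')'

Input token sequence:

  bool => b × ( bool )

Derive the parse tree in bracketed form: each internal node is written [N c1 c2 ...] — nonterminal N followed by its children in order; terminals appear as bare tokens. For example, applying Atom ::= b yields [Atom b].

[Type [Prod [Atom bool]] => [Type [Prod [Prod [Atom b]] × [Atom ( [Type [Prod [Atom bool]]] )]]]]

Type
Prod => Type
Atom => Type
bool => Type
bool => Prod
bool => Prod × Atom
bool => Atom × Atom
bool => b × Atom
bool => b × ( Type )
bool => b × ( Prod )
bool => b × ( Atom )
bool => b × ( bool )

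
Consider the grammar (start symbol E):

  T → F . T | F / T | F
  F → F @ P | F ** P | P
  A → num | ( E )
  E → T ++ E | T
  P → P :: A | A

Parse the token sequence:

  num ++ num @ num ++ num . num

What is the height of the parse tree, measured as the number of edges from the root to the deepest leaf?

[E [T [F [P [A num]]]] ++ [E [T [F [F [P [A num]]] @ [P [A num]]]] ++ [E [T [F [P [A num]]] . [T [F [P [A num]]]]]]]]

8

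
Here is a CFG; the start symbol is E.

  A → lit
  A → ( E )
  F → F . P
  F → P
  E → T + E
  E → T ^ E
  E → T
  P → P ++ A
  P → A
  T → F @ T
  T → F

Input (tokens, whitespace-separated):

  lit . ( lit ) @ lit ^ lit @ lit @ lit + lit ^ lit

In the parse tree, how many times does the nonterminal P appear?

9

[E [T [F [F [P [A lit]]] . [P [A ( [E [T [F [P [A lit]]]]] )]]] @ [T [F [P [A lit]]]]] ^ [E [T [F [P [A lit]]] @ [T [F [P [A lit]]] @ [T [F [P [A lit]]]]]] + [E [T [F [P [A lit]]]] ^ [E [T [F [P [A lit]]]]]]]]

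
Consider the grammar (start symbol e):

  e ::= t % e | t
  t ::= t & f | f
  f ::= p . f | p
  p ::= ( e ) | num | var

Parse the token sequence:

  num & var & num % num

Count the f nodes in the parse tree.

4

[e [t [t [t [f [p num]]] & [f [p var]]] & [f [p num]]] % [e [t [f [p num]]]]]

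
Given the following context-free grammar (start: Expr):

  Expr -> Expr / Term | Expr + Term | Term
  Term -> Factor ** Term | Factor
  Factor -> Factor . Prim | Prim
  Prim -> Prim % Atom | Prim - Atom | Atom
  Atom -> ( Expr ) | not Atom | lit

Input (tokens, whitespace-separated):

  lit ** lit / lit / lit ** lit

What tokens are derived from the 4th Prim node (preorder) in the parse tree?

lit

[Expr [Expr [Expr [Term [Factor [Prim [Atom lit]]] ** [Term [Factor [Prim [Atom lit]]]]]] / [Term [Factor [Prim [Atom lit]]]]] / [Term [Factor [Prim [Atom lit]]] ** [Term [Factor [Prim [Atom lit]]]]]]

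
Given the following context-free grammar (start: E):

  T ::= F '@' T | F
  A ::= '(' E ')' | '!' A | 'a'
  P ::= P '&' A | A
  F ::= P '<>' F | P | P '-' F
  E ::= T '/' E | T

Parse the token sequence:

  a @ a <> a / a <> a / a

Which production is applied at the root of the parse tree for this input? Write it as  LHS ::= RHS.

[E [T [F [P [A a]]] @ [T [F [P [A a]] <> [F [P [A a]]]]]] / [E [T [F [P [A a]] <> [F [P [A a]]]]] / [E [T [F [P [A a]]]]]]]

E ::= T '/' E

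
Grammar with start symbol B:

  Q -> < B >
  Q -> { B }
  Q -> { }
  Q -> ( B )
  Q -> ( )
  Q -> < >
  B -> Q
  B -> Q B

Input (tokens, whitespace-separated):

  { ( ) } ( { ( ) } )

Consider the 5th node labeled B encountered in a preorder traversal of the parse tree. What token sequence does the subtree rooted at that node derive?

( )

[B [Q { [B [Q ( )]] }] [B [Q ( [B [Q { [B [Q ( )]] }]] )]]]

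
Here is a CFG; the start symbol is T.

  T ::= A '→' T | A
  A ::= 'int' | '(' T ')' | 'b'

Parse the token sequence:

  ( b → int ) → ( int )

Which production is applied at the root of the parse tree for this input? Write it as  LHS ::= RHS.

[T [A ( [T [A b] → [T [A int]]] )] → [T [A ( [T [A int]] )]]]

T ::= A '→' T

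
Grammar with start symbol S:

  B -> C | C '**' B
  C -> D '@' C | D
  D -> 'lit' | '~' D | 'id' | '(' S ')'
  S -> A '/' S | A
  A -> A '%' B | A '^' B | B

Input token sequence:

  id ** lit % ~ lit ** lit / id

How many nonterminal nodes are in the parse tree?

21

[S [A [A [B [C [D id]] ** [B [C [D lit]]]]] % [B [C [D ~ [D lit]]] ** [B [C [D lit]]]]] / [S [A [B [C [D id]]]]]]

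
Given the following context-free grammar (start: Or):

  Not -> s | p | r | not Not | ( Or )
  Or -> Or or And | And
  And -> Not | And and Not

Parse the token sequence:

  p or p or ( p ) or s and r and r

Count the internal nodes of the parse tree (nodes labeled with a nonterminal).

19

[Or [Or [Or [Or [And [Not p]]] or [And [Not p]]] or [And [Not ( [Or [And [Not p]]] )]]] or [And [And [And [Not s]] and [Not r]] and [Not r]]]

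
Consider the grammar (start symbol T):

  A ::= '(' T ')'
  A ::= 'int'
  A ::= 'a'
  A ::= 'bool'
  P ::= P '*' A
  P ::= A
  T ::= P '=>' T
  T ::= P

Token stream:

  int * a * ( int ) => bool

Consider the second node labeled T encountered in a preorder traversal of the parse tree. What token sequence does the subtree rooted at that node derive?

int

[T [P [P [P [A int]] * [A a]] * [A ( [T [P [A int]]] )]] => [T [P [A bool]]]]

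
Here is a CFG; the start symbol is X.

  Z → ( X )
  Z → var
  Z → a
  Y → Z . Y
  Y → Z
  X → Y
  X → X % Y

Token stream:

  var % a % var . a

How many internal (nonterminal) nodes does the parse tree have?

[X [X [X [Y [Z var]]] % [Y [Z a]]] % [Y [Z var] . [Y [Z a]]]]

11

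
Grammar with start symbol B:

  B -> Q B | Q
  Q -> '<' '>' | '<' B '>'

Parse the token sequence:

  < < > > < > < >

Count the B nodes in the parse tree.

4

[B [Q < [B [Q < >]] >] [B [Q < >] [B [Q < >]]]]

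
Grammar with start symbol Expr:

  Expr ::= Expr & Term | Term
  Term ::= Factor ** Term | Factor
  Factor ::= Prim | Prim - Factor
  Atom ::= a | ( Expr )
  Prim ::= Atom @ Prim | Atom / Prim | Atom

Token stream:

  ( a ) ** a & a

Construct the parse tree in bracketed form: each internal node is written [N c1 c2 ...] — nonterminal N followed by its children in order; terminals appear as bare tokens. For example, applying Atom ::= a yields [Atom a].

[Expr [Expr [Term [Factor [Prim [Atom ( [Expr [Term [Factor [Prim [Atom a]]]]] )]]] ** [Term [Factor [Prim [Atom a]]]]]] & [Term [Factor [Prim [Atom a]]]]]

Expr
Expr & Term
Term & Term
Factor ** Term & Term
Prim ** Term & Term
Atom ** Term & Term
( Expr ) ** Term & Term
( Term ) ** Term & Term
( Factor ) ** Term & Term
( Prim ) ** Term & Term
( Atom ) ** Term & Term
( a ) ** Term & Term
( a ) ** Factor & Term
( a ) ** Prim & Term
( a ) ** Atom & Term
( a ) ** a & Term
( a ) ** a & Factor
( a ) ** a & Prim
( a ) ** a & Atom
( a ) ** a & a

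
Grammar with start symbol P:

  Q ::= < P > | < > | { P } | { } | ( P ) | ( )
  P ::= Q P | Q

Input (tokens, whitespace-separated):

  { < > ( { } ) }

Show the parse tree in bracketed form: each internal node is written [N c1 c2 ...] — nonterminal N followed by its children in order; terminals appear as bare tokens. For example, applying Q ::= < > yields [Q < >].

P
Q
{ P }
{ Q P }
{ < > P }
{ < > Q }
{ < > ( P ) }
{ < > ( Q ) }
{ < > ( { } ) }

[P [Q { [P [Q < >] [P [Q ( [P [Q { }]] )]]] }]]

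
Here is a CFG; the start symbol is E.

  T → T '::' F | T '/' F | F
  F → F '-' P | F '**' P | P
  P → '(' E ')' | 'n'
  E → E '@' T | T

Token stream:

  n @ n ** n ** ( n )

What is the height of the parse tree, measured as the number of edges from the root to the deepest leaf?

[E [E [T [F [P n]]]] @ [T [F [F [F [P n]] ** [P n]] ** [P ( [E [T [F [P n]]]] )]]]]

8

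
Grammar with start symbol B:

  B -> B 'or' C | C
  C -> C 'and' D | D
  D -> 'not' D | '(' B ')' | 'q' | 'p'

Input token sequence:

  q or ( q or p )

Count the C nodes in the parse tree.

[B [B [C [D q]]] or [C [D ( [B [B [C [D q]]] or [C [D p]]] )]]]

4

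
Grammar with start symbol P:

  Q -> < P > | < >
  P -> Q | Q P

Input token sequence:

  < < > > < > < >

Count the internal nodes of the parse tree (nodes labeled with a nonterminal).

[P [Q < [P [Q < >]] >] [P [Q < >] [P [Q < >]]]]

8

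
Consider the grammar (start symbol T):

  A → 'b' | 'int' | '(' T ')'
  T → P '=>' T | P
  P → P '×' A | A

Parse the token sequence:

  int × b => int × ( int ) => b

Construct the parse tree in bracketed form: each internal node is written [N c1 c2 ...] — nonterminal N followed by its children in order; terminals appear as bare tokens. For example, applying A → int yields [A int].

[T [P [P [A int]] × [A b]] => [T [P [P [A int]] × [A ( [T [P [A int]]] )]] => [T [P [A b]]]]]

T
P => T
P × A => T
A × A => T
int × A => T
int × b => T
int × b => P => T
int × b => P × A => T
int × b => A × A => T
int × b => int × A => T
int × b => int × ( T ) => T
int × b => int × ( P ) => T
int × b => int × ( A ) => T
int × b => int × ( int ) => T
int × b => int × ( int ) => P
int × b => int × ( int ) => A
int × b => int × ( int ) => b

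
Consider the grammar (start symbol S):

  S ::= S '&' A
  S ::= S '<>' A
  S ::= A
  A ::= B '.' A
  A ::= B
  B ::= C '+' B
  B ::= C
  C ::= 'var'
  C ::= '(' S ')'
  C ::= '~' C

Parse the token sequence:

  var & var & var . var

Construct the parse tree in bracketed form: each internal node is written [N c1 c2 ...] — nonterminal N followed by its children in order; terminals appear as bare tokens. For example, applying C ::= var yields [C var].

S
S & A
S & A & A
A & A & A
B & A & A
C & A & A
var & A & A
var & B & A
var & C & A
var & var & A
var & var & B . A
var & var & C . A
var & var & var . A
var & var & var . B
var & var & var . C
var & var & var . var

[S [S [S [A [B [C var]]]] & [A [B [C var]]]] & [A [B [C var]] . [A [B [C var]]]]]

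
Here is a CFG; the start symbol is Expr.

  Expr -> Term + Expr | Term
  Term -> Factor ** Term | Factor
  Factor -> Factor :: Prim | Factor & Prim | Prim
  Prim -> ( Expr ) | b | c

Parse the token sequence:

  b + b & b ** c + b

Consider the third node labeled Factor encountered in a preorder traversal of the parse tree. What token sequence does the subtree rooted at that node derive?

[Expr [Term [Factor [Prim b]]] + [Expr [Term [Factor [Factor [Prim b]] & [Prim b]] ** [Term [Factor [Prim c]]]] + [Expr [Term [Factor [Prim b]]]]]]

b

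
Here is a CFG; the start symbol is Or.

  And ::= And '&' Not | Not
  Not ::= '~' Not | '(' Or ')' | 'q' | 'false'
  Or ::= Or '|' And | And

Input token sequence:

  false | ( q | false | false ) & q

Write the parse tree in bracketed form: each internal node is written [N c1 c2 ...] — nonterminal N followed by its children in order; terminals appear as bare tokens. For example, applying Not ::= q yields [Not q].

Or
Or | And
And | And
Not | And
false | And
false | And & Not
false | Not & Not
false | ( Or ) & Not
false | ( Or | And ) & Not
false | ( Or | And | And ) & Not
false | ( And | And | And ) & Not
false | ( Not | And | And ) & Not
false | ( q | And | And ) & Not
false | ( q | Not | And ) & Not
false | ( q | false | And ) & Not
false | ( q | false | Not ) & Not
false | ( q | false | false ) & Not
false | ( q | false | false ) & q

[Or [Or [And [Not false]]] | [And [And [Not ( [Or [Or [Or [And [Not q]]] | [And [Not false]]] | [And [Not false]]] )]] & [Not q]]]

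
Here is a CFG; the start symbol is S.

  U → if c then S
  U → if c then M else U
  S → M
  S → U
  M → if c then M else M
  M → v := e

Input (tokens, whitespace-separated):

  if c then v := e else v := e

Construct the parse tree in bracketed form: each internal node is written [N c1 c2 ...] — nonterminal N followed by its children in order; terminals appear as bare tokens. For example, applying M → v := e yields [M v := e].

[S [M if c then [M v := e] else [M v := e]]]

S
M
if c then M else M
if c then v := e else M
if c then v := e else v := e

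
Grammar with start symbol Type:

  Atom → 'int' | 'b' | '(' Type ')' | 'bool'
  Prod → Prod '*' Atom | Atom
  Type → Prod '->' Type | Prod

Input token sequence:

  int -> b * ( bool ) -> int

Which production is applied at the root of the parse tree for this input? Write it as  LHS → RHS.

[Type [Prod [Atom int]] -> [Type [Prod [Prod [Atom b]] * [Atom ( [Type [Prod [Atom bool]]] )]] -> [Type [Prod [Atom int]]]]]

Type → Prod '->' Type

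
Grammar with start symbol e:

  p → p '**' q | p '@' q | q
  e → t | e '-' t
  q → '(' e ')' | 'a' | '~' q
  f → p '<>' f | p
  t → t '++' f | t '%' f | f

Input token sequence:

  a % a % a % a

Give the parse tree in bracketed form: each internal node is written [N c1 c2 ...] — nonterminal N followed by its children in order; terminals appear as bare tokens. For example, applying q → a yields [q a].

e
t
t % f
t % f % f
t % f % f % f
f % f % f % f
p % f % f % f
q % f % f % f
a % f % f % f
a % p % f % f
a % q % f % f
a % a % f % f
a % a % p % f
a % a % q % f
a % a % a % f
a % a % a % p
a % a % a % q
a % a % a % a

[e [t [t [t [t [f [p [q a]]]] % [f [p [q a]]]] % [f [p [q a]]]] % [f [p [q a]]]]]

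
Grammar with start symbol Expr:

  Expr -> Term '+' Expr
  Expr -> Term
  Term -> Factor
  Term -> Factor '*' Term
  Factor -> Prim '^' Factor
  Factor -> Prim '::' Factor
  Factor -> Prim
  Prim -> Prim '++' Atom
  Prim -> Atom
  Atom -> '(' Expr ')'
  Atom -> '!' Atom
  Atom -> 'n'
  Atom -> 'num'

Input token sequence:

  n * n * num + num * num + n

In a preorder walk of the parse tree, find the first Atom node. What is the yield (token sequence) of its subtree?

[Expr [Term [Factor [Prim [Atom n]]] * [Term [Factor [Prim [Atom n]]] * [Term [Factor [Prim [Atom num]]]]]] + [Expr [Term [Factor [Prim [Atom num]]] * [Term [Factor [Prim [Atom num]]]]] + [Expr [Term [Factor [Prim [Atom n]]]]]]]

n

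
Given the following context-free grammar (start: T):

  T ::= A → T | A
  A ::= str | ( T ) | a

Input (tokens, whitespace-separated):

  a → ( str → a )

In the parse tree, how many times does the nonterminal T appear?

4

[T [A a] → [T [A ( [T [A str] → [T [A a]]] )]]]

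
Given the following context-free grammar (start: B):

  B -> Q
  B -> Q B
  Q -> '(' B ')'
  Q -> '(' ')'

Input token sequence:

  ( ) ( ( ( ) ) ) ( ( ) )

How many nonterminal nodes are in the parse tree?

[B [Q ( )] [B [Q ( [B [Q ( [B [Q ( )]] )]] )] [B [Q ( [B [Q ( )]] )]]]]

12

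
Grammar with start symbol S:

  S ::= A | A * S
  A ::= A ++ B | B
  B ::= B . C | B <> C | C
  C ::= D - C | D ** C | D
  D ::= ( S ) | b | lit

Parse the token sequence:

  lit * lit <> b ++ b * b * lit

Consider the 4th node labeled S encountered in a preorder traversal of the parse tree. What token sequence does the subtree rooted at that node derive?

[S [A [B [C [D lit]]]] * [S [A [A [B [B [C [D lit]]] <> [C [D b]]]] ++ [B [C [D b]]]] * [S [A [B [C [D b]]]] * [S [A [B [C [D lit]]]]]]]]

lit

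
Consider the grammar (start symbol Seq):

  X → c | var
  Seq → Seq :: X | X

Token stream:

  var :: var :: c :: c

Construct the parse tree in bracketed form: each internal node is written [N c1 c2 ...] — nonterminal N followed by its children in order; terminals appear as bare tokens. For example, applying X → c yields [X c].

Seq
Seq :: X
Seq :: X :: X
Seq :: X :: X :: X
X :: X :: X :: X
var :: X :: X :: X
var :: var :: X :: X
var :: var :: c :: X
var :: var :: c :: c

[Seq [Seq [Seq [Seq [X var]] :: [X var]] :: [X c]] :: [X c]]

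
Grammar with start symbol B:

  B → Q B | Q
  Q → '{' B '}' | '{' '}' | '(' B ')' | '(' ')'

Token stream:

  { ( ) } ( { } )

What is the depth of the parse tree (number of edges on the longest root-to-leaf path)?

[B [Q { [B [Q ( )]] }] [B [Q ( [B [Q { }]] )]]]

5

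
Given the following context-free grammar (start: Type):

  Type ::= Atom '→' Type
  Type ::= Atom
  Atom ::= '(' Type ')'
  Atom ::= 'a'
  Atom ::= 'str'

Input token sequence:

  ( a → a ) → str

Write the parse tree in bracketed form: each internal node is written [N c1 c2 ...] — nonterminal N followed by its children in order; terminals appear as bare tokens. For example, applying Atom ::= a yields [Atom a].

Type
Atom → Type
( Type ) → Type
( Atom → Type ) → Type
( a → Type ) → Type
( a → Atom ) → Type
( a → a ) → Type
( a → a ) → Atom
( a → a ) → str

[Type [Atom ( [Type [Atom a] → [Type [Atom a]]] )] → [Type [Atom str]]]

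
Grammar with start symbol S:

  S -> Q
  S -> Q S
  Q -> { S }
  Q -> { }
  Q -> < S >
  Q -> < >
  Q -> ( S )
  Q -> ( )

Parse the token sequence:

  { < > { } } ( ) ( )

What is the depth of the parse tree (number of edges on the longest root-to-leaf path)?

5

[S [Q { [S [Q < >] [S [Q { }]]] }] [S [Q ( )] [S [Q ( )]]]]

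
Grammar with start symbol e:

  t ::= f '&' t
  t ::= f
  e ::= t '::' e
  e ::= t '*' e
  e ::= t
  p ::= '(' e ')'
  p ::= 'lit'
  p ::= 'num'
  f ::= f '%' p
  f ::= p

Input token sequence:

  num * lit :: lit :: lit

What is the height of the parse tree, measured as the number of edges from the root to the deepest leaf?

[e [t [f [p num]]] * [e [t [f [p lit]]] :: [e [t [f [p lit]]] :: [e [t [f [p lit]]]]]]]

7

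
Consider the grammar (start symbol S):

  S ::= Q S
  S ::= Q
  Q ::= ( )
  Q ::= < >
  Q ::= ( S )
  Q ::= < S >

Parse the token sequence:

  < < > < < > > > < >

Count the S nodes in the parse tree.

[S [Q < [S [Q < >] [S [Q < [S [Q < >]] >]]] >] [S [Q < >]]]

5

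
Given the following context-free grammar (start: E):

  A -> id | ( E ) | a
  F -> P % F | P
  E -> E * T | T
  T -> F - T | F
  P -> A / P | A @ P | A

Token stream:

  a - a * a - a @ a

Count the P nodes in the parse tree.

[E [E [T [F [P [A a]]] - [T [F [P [A a]]]]]] * [T [F [P [A a]]] - [T [F [P [A a] @ [P [A a]]]]]]]

5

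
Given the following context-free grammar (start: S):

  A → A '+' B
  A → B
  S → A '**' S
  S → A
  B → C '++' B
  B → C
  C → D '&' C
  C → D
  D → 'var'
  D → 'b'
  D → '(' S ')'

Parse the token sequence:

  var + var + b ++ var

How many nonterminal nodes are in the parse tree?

[S [A [A [A [B [C [D var]]]] + [B [C [D var]]]] + [B [C [D b]] ++ [B [C [D var]]]]]]

16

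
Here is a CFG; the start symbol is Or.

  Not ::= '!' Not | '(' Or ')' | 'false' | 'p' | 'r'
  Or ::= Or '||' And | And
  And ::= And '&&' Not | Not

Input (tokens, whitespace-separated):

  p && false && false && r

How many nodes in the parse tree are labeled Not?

4

[Or [And [And [And [And [Not p]] && [Not false]] && [Not false]] && [Not r]]]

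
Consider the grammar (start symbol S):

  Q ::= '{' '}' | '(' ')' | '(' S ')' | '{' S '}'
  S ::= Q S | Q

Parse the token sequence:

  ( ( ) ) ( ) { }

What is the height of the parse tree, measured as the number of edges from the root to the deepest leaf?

[S [Q ( [S [Q ( )]] )] [S [Q ( )] [S [Q { }]]]]

4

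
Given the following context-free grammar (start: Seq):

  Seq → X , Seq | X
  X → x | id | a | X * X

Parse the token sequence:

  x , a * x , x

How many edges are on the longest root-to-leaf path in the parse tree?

[Seq [X x] , [Seq [X [X a] * [X x]] , [Seq [X x]]]]

4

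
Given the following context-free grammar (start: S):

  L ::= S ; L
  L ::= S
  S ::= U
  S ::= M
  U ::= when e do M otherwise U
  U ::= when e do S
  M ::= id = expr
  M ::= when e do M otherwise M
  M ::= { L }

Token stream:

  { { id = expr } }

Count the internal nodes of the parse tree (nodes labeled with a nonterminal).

8

[S [M { [L [S [M { [L [S [M id = expr]]] }]]] }]]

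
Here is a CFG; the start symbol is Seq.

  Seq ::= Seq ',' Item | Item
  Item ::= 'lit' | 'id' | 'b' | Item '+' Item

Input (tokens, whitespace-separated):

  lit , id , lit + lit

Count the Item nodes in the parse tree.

5

[Seq [Seq [Seq [Item lit]] , [Item id]] , [Item [Item lit] + [Item lit]]]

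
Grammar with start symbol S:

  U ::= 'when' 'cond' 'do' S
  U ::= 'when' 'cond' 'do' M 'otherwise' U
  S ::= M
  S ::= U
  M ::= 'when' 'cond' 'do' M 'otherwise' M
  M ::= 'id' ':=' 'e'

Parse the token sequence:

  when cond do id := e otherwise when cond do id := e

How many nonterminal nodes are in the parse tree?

6

[S [U when cond do [M id := e] otherwise [U when cond do [S [M id := e]]]]]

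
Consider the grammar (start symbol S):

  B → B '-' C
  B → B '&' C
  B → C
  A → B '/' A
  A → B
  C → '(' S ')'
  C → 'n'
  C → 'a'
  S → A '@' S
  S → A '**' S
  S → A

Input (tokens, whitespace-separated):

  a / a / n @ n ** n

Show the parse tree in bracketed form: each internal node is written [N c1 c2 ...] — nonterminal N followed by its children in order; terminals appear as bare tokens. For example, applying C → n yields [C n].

S
A @ S
B / A @ S
C / A @ S
a / A @ S
a / B / A @ S
a / C / A @ S
a / a / A @ S
a / a / B @ S
a / a / C @ S
a / a / n @ S
a / a / n @ A ** S
a / a / n @ B ** S
a / a / n @ C ** S
a / a / n @ n ** S
a / a / n @ n ** A
a / a / n @ n ** B
a / a / n @ n ** C
a / a / n @ n ** n

[S [A [B [C a]] / [A [B [C a]] / [A [B [C n]]]]] @ [S [A [B [C n]]] ** [S [A [B [C n]]]]]]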